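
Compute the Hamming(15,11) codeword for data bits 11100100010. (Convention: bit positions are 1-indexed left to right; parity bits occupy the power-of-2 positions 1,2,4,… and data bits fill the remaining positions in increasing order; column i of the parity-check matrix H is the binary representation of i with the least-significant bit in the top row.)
Codeword c = d · G (mod 2), d = 11100100010:
  c[0] = d·G[:,0] = (11100100010)·(11011010101) mod 2 = 1+1+0+0+0+0+0+0+0+0+0 mod 2 = 0
  c[1] = d·G[:,1] = (11100100010)·(10110110011) mod 2 = 1+0+1+0+0+1+0+0+0+1+0 mod 2 = 0
  c[2] = d·G[:,2] = (11100100010)·(10000000000) mod 2 = 1+0+0+0+0+0+0+0+0+0+0 mod 2 = 1
  c[3] = d·G[:,3] = (11100100010)·(01110001111) mod 2 = 0+1+1+0+0+0+0+0+0+1+0 mod 2 = 1
  c[4] = d·G[:,4] = (11100100010)·(01000000000) mod 2 = 0+1+0+0+0+0+0+0+0+0+0 mod 2 = 1
  c[5] = d·G[:,5] = (11100100010)·(00100000000) mod 2 = 0+0+1+0+0+0+0+0+0+0+0 mod 2 = 1
  c[6] = d·G[:,6] = (11100100010)·(00010000000) mod 2 = 0+0+0+0+0+0+0+0+0+0+0 mod 2 = 0
  c[7] = d·G[:,7] = (11100100010)·(00001111111) mod 2 = 0+0+0+0+0+1+0+0+0+1+0 mod 2 = 0
  c[8] = d·G[:,8] = (11100100010)·(00001000000) mod 2 = 0+0+0+0+0+0+0+0+0+0+0 mod 2 = 0
  c[9] = d·G[:,9] = (11100100010)·(00000100000) mod 2 = 0+0+0+0+0+1+0+0+0+0+0 mod 2 = 1
  c[10] = d·G[:,10] = (11100100010)·(00000010000) mod 2 = 0+0+0+0+0+0+0+0+0+0+0 mod 2 = 0
  c[11] = d·G[:,11] = (11100100010)·(00000001000) mod 2 = 0+0+0+0+0+0+0+0+0+0+0 mod 2 = 0
  c[12] = d·G[:,12] = (11100100010)·(00000000100) mod 2 = 0+0+0+0+0+0+0+0+0+0+0 mod 2 = 0
  c[13] = d·G[:,13] = (11100100010)·(00000000010) mod 2 = 0+0+0+0+0+0+0+0+0+1+0 mod 2 = 1
  c[14] = d·G[:,14] = (11100100010)·(00000000001) mod 2 = 0+0+0+0+0+0+0+0+0+0+0 mod 2 = 0
Codeword = 001111000100010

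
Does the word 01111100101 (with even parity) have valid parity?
Sum of all bits: 0+1+1+1+1+1+0+0+1+0+1 = 7; 7 mod 2 = 1. Result is 1 → parity error detected.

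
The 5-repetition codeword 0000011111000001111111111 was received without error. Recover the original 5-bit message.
Split into 5-bit blocks: 00000 11111 00000 11111 11111
Data = 01011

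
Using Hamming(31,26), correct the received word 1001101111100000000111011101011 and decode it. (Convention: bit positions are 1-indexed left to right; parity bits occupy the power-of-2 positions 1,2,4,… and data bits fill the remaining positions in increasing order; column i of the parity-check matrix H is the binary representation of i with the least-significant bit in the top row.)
Syndrome s = H · r^T (mod 2), r = 1001101111100000000111011101011:
  s[0] = (1010101010101010101010101010101)·(1001101111100000000111011101011) mod 2 = 1+0+0+0+1+0+1+0+1+0+1+0+0+0+0+0+0+0+0+0+1+0+0+0+1+0+0+0+0+0+1 mod 2 = 0
  s[1] = (0110011001100110011001100110011)·(1001101111100000000111011101011) mod 2 = 0+0+0+0+0+0+1+0+0+1+1+0+0+0+0+0+0+0+0+0+0+1+0+0+0+1+0+0+0+1+1 mod 2 = 1
  s[2] = (0001111000011110000111100001111)·(1001101111100000000111011101011) mod 2 = 0+0+0+1+1+0+1+0+0+0+0+0+0+0+0+0+0+0+0+1+1+1+0+0+0+0+0+1+0+1+1 mod 2 = 1
  s[3] = (0000000111111110000000011111111)·(1001101111100000000111011101011) mod 2 = 0+0+0+0+0+0+0+1+1+1+1+0+0+0+0+0+0+0+0+0+0+0+0+1+1+1+0+1+0+1+1 mod 2 = 0
  s[4] = (0000000000000001111111111111111)·(1001101111100000000111011101011) mod 2 = 0+0+0+0+0+0+0+0+0+0+0+0+0+0+0+0+0+0+0+1+1+1+0+1+1+1+0+1+0+1+1 mod 2 = 1
Syndrome = 01101
Column 22 of H equals this syndrome → error at bit 22 (1-indexed).
Flip bit 22: 1001101111100000000111011101011 → 1001101111100000000110011101011
Extract data bits at positions {3,5,6,7,9,10,11,12,13,14,15,17,18,19,20,21,22,23,24,25,26,27,28,29,30,31}: 01011110000000110011101011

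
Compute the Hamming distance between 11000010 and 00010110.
XOR = 11010100, count of 1s = 4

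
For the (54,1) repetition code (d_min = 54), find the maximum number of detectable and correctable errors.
Detection only: up to d_min − 1 = 53 errors.
Correction: up to ⌊(d_min − 1)/2⌋ = ⌊53/2⌋ = 26 errors.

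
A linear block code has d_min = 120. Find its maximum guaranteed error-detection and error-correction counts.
(a) Detection requires d_min ≥ e+1, so e ≤ d_min − 1 = 119.
(b) Correction requires d_min ≥ 2t+1, so t ≤ ⌊(d_min − 1)/2⌋ = ⌊119/2⌋ = 59.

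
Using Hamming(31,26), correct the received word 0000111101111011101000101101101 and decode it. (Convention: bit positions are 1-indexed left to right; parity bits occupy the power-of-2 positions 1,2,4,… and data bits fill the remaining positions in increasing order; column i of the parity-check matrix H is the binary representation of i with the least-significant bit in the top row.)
Syndrome s = H · r^T (mod 2), r = 0000111101111011101000101101101:
  s[0] = (1010101010101010101010101010101)·(0000111101111011101000101101101) mod 2 = 0+0+0+0+1+0+1+0+0+0+1+0+1+0+1+0+1+0+1+0+0+0+1+0+1+0+0+0+1+0+1 mod 2 = 1
  s[1] = (0110011001100110011001100110011)·(0000111101111011101000101101101) mod 2 = 0+0+0+0+0+1+1+0+0+1+1+0+0+0+1+0+0+0+1+0+0+0+1+0+0+1+0+0+0+0+1 mod 2 = 1
  s[2] = (0001111000011110000111100001111)·(0000111101111011101000101101101) mod 2 = 0+0+0+0+1+1+1+0+0+0+0+1+1+0+1+0+0+0+0+0+0+0+1+0+0+0+0+1+1+0+1 mod 2 = 0
  s[3] = (0000000111111110000000011111111)·(0000111101111011101000101101101) mod 2 = 0+0+0+0+0+0+0+1+0+1+1+1+1+0+1+0+0+0+0+0+0+0+0+0+1+1+0+1+1+0+1 mod 2 = 1
  s[4] = (0000000000000001111111111111111)·(0000111101111011101000101101101) mod 2 = 0+0+0+0+0+0+0+0+0+0+0+0+0+0+0+1+1+0+1+0+0+0+1+0+1+1+0+1+1+0+1 mod 2 = 1
Syndrome = 11011
Column 27 of H equals this syndrome → error at bit 27 (1-indexed).
Flip bit 27: 0000111101111011101000101101101 → 0000111101111011101000101111101
Extract data bits at positions {3,5,6,7,9,10,11,12,13,14,15,17,18,19,20,21,22,23,24,25,26,27,28,29,30,31}: 01110111101101000101111101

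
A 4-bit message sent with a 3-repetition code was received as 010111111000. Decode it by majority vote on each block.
Split into 3-bit blocks and majority-vote each:
  block 1 = 010: 1 ones, 2 zeros → 0
  block 2 = 111: 3 ones, 0 zeros → 1
  block 3 = 111: 3 ones, 0 zeros → 1
  block 4 = 000: 0 ones, 3 zeros → 0
Decoded = 0110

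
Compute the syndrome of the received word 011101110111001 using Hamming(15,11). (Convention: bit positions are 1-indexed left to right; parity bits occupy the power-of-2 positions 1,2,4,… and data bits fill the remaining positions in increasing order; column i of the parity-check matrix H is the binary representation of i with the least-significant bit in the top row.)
Syndrome s = H · r^T (mod 2), r = 011101110111001:
  s[0] = (101010101010101)·(011101110111001) mod 2 = 0+0+1+0+0+0+1+0+0+0+1+0+0+0+1 mod 2 = 0
  s[1] = (011001100110011)·(011101110111001) mod 2 = 0+1+1+0+0+1+1+0+0+1+1+0+0+0+1 mod 2 = 1
  s[2] = (000111100001111)·(011101110111001) mod 2 = 0+0+0+1+0+1+1+0+0+0+0+1+0+0+1 mod 2 = 1
  s[3] = (000000011111111)·(011101110111001) mod 2 = 0+0+0+0+0+0+0+1+0+1+1+1+0+0+1 mod 2 = 1
Syndrome = 0111
Non-zero syndrome: error at position 14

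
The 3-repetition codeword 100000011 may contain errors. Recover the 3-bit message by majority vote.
Split into 3-bit blocks and majority-vote each:
  block 1 = 100: 1 ones, 2 zeros → 0
  block 2 = 000: 0 ones, 3 zeros → 0
  block 3 = 011: 2 ones, 1 zeros → 1
Decoded = 001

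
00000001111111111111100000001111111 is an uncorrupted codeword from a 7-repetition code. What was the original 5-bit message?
Split into 7-bit blocks: 0000000 1111111 1111111 0000000 1111111
Data = 01101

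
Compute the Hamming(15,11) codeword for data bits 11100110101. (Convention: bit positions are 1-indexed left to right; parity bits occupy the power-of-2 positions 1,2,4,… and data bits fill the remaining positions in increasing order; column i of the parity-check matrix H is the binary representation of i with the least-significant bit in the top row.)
Codeword c = d · G (mod 2), d = 11100110101:
  c[0] = d·G[:,0] = (11100110101)·(11011010101) mod 2 = 1+1+0+0+0+0+1+0+1+0+1 mod 2 = 1
  c[1] = d·G[:,1] = (11100110101)·(10110110011) mod 2 = 1+0+1+0+0+1+1+0+0+0+1 mod 2 = 1
  c[2] = d·G[:,2] = (11100110101)·(10000000000) mod 2 = 1+0+0+0+0+0+0+0+0+0+0 mod 2 = 1
  c[3] = d·G[:,3] = (11100110101)·(01110001111) mod 2 = 0+1+1+0+0+0+0+0+1+0+1 mod 2 = 0
  c[4] = d·G[:,4] = (11100110101)·(01000000000) mod 2 = 0+1+0+0+0+0+0+0+0+0+0 mod 2 = 1
  c[5] = d·G[:,5] = (11100110101)·(00100000000) mod 2 = 0+0+1+0+0+0+0+0+0+0+0 mod 2 = 1
  c[6] = d·G[:,6] = (11100110101)·(00010000000) mod 2 = 0+0+0+0+0+0+0+0+0+0+0 mod 2 = 0
  c[7] = d·G[:,7] = (11100110101)·(00001111111) mod 2 = 0+0+0+0+0+1+1+0+1+0+1 mod 2 = 0
  c[8] = d·G[:,8] = (11100110101)·(00001000000) mod 2 = 0+0+0+0+0+0+0+0+0+0+0 mod 2 = 0
  c[9] = d·G[:,9] = (11100110101)·(00000100000) mod 2 = 0+0+0+0+0+1+0+0+0+0+0 mod 2 = 1
  c[10] = d·G[:,10] = (11100110101)·(00000010000) mod 2 = 0+0+0+0+0+0+1+0+0+0+0 mod 2 = 1
  c[11] = d·G[:,11] = (11100110101)·(00000001000) mod 2 = 0+0+0+0+0+0+0+0+0+0+0 mod 2 = 0
  c[12] = d·G[:,12] = (11100110101)·(00000000100) mod 2 = 0+0+0+0+0+0+0+0+1+0+0 mod 2 = 1
  c[13] = d·G[:,13] = (11100110101)·(00000000010) mod 2 = 0+0+0+0+0+0+0+0+0+0+0 mod 2 = 0
  c[14] = d·G[:,14] = (11100110101)·(00000000001) mod 2 = 0+0+0+0+0+0+0+0+0+0+1 mod 2 = 1
Codeword = 111011000110101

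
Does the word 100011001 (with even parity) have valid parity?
Sum of all bits: 1+0+0+0+1+1+0+0+1 = 4; 4 mod 2 = 0. Result is 0 → valid parity.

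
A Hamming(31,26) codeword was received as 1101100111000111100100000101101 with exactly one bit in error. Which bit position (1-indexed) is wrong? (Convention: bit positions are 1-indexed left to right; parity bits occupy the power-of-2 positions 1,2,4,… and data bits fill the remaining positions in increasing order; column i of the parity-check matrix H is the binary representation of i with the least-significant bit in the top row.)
Syndrome s = H · r^T (mod 2), r = 1101100111000111100100000101101:
  s[0] = (1010101010101010101010101010101)·(1101100111000111100100000101101) mod 2 = 1+0+0+0+1+0+0+0+1+0+0+0+0+0+1+0+1+0+0+0+0+0+0+0+0+0+0+0+1+0+1 mod 2 = 1
  s[1] = (0110011001100110011001100110011)·(1101100111000111100100000101101) mod 2 = 0+1+0+0+0+0+0+0+0+1+0+0+0+1+1+0+0+0+0+0+0+0+0+0+0+1+0+0+0+0+1 mod 2 = 0
  s[2] = (0001111000011110000111100001111)·(1101100111000111100100000101101) mod 2 = 0+0+0+1+1+0+0+0+0+0+0+0+0+1+1+0+0+0+0+1+0+0+0+0+0+0+0+1+1+0+1 mod 2 = 0
  s[3] = (0000000111111110000000011111111)·(1101100111000111100100000101101) mod 2 = 0+0+0+0+0+0+0+1+1+1+0+0+0+1+1+0+0+0+0+0+0+0+0+0+0+1+0+1+1+0+1 mod 2 = 1
  s[4] = (0000000000000001111111111111111)·(1101100111000111100100000101101) mod 2 = 0+0+0+0+0+0+0+0+0+0+0+0+0+0+0+1+1+0+0+1+0+0+0+0+0+1+0+1+1+0+1 mod 2 = 1
Syndrome = 10011
Column i of H is the binary representation of i, so the syndrome is the binary index of the flipped bit.
Read s = 10011 with s[0] as LSB: 1·2^0 + 0·2^1 + 0·2^2 + 1·2^3 + 1·2^4 = 25.
Error is at bit position 25.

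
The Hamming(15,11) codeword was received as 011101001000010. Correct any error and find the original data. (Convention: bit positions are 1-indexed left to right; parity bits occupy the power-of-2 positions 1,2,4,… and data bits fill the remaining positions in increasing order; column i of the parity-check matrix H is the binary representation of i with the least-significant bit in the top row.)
Syndrome s = H · r^T (mod 2), r = 011101001000010:
  s[0] = (101010101010101)·(011101001000010) mod 2 = 0+0+1+0+0+0+0+0+1+0+0+0+0+0+0 mod 2 = 0
  s[1] = (011001100110011)·(011101001000010) mod 2 = 0+1+1+0+0+1+0+0+0+0+0+0+0+1+0 mod 2 = 0
  s[2] = (000111100001111)·(011101001000010) mod 2 = 0+0+0+1+0+1+0+0+0+0+0+0+0+1+0 mod 2 = 1
  s[3] = (000000011111111)·(011101001000010) mod 2 = 0+0+0+0+0+0+0+0+1+0+0+0+0+1+0 mod 2 = 0
Syndrome = 0010
Column 4 of H equals this syndrome → error at bit 4 (1-indexed).
Flip bit 4: 011101001000010 → 011001001000010
Extract data bits at positions {3,5,6,7,9,10,11,12,13,14,15}: 10101000010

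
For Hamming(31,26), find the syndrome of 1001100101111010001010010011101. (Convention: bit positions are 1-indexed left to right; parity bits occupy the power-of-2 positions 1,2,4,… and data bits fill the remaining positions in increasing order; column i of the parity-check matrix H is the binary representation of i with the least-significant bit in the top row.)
Syndrome s = H · r^T (mod 2), r = 1001100101111010001010010011101:
  s[0] = (1010101010101010101010101010101)·(1001100101111010001010010011101) mod 2 = 1+0+0+0+1+0+0+0+0+0+1+0+1+0+1+0+0+0+1+0+1+0+0+0+0+0+1+0+1+0+1 mod 2 = 0
  s[1] = (0110011001100110011001100110011)·(1001100101111010001010010011101) mod 2 = 0+0+0+0+0+0+0+0+0+1+1+0+0+0+1+0+0+0+1+0+0+0+0+0+0+0+1+0+0+0+1 mod 2 = 0
  s[2] = (0001111000011110000111100001111)·(1001100101111010001010010011101) mod 2 = 0+0+0+1+1+0+0+0+0+0+0+1+1+0+1+0+0+0+0+0+1+0+0+0+0+0+0+1+1+0+1 mod 2 = 1
  s[3] = (0000000111111110000000011111111)·(1001100101111010001010010011101) mod 2 = 0+0+0+0+0+0+0+1+0+1+1+1+1+0+1+0+0+0+0+0+0+0+0+1+0+0+1+1+1+0+1 mod 2 = 1
  s[4] = (0000000000000001111111111111111)·(1001100101111010001010010011101) mod 2 = 0+0+0+0+0+0+0+0+0+0+0+0+0+0+0+0+0+0+1+0+1+0+0+1+0+0+1+1+1+0+1 mod 2 = 1
Syndrome = 00111
Non-zero syndrome: error at position 28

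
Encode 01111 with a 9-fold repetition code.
Repeat each bit 9× and concatenate:
0→000000000  1→111111111  1→111111111  1→111111111  1→111111111
Codeword = 000000000111111111111111111111111111111111111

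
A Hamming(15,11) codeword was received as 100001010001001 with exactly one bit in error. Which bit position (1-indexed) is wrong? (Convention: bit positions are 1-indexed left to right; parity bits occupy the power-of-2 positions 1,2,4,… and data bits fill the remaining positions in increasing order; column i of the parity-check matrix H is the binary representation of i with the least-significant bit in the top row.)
Syndrome s = H · r^T (mod 2), r = 100001010001001:
  s[0] = (101010101010101)·(100001010001001) mod 2 = 1+0+0+0+0+0+0+0+0+0+0+0+0+0+1 mod 2 = 0
  s[1] = (011001100110011)·(100001010001001) mod 2 = 0+0+0+0+0+1+0+0+0+0+0+0+0+0+1 mod 2 = 0
  s[2] = (000111100001111)·(100001010001001) mod 2 = 0+0+0+0+0+1+0+0+0+0+0+1+0+0+1 mod 2 = 1
  s[3] = (000000011111111)·(100001010001001) mod 2 = 0+0+0+0+0+0+0+1+0+0+0+1+0+0+1 mod 2 = 1
Syndrome = 0011
Column i of H is the binary representation of i, so the syndrome is the binary index of the flipped bit.
Read s = 0011 with s[0] as LSB: 0·2^0 + 0·2^1 + 1·2^2 + 1·2^3 = 12.
Error is at bit position 12.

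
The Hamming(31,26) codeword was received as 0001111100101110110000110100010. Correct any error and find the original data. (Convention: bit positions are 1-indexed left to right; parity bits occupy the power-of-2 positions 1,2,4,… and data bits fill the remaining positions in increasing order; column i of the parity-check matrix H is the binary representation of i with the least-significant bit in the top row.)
Syndrome s = H · r^T (mod 2), r = 0001111100101110110000110100010:
  s[0] = (1010101010101010101010101010101)·(0001111100101110110000110100010) mod 2 = 0+0+0+0+1+0+1+0+0+0+1+0+1+0+1+0+1+0+0+0+0+0+1+0+0+0+0+0+0+0+0 mod 2 = 1
  s[1] = (0110011001100110011001100110011)·(0001111100101110110000110100010) mod 2 = 0+0+0+0+0+1+1+0+0+0+1+0+0+1+1+0+0+1+0+0+0+0+1+0+0+1+0+0+0+1+0 mod 2 = 1
  s[2] = (0001111000011110000111100001111)·(0001111100101110110000110100010) mod 2 = 0+0+0+1+1+1+1+0+0+0+0+0+1+1+1+0+0+0+0+0+0+0+1+0+0+0+0+0+0+1+0 mod 2 = 1
  s[3] = (0000000111111110000000011111111)·(0001111100101110110000110100010) mod 2 = 0+0+0+0+0+0+0+1+0+0+1+0+1+1+1+0+0+0+0+0+0+0+0+1+0+1+0+0+0+1+0 mod 2 = 0
  s[4] = (0000000000000001111111111111111)·(0001111100101110110000110100010) mod 2 = 0+0+0+0+0+0+0+0+0+0+0+0+0+0+0+0+1+1+0+0+0+0+1+1+0+1+0+0+0+1+0 mod 2 = 0
Syndrome = 11100
Column 7 of H equals this syndrome → error at bit 7 (1-indexed).
Flip bit 7: 0001111100101110110000110100010 → 0001110100101110110000110100010
Extract data bits at positions {3,5,6,7,9,10,11,12,13,14,15,17,18,19,20,21,22,23,24,25,26,27,28,29,30,31}: 01100010111110000110100010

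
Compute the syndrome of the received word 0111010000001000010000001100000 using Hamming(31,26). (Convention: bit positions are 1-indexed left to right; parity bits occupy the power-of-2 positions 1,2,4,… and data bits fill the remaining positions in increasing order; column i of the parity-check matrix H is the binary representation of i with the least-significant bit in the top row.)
Syndrome s = H · r^T (mod 2), r = 0111010000001000010000001100000:
  s[0] = (1010101010101010101010101010101)·(0111010000001000010000001100000) mod 2 = 0+0+1+0+0+0+0+0+0+0+0+0+1+0+0+0+0+0+0+0+0+0+0+0+1+0+0+0+0+0+0 mod 2 = 1
  s[1] = (0110011001100110011001100110011)·(0111010000001000010000001100000) mod 2 = 0+1+1+0+0+1+0+0+0+0+0+0+0+0+0+0+0+1+0+0+0+0+0+0+0+1+0+0+0+0+0 mod 2 = 1
  s[2] = (0001111000011110000111100001111)·(0111010000001000010000001100000) mod 2 = 0+0+0+1+0+1+0+0+0+0+0+0+1+0+0+0+0+0+0+0+0+0+0+0+0+0+0+0+0+0+0 mod 2 = 1
  s[3] = (0000000111111110000000011111111)·(0111010000001000010000001100000) mod 2 = 0+0+0+0+0+0+0+0+0+0+0+0+1+0+0+0+0+0+0+0+0+0+0+0+1+1+0+0+0+0+0 mod 2 = 1
  s[4] = (0000000000000001111111111111111)·(0111010000001000010000001100000) mod 2 = 0+0+0+0+0+0+0+0+0+0+0+0+0+0+0+0+0+1+0+0+0+0+0+0+1+1+0+0+0+0+0 mod 2 = 1
Syndrome = 11111
Non-zero syndrome: error at position 31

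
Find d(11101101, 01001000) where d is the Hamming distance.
XOR = 10100101, count of 1s = 4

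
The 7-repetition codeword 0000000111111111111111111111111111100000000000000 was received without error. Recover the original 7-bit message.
Split into 7-bit blocks: 0000000 1111111 1111111 1111111 1111111 0000000 0000000
Data = 0111100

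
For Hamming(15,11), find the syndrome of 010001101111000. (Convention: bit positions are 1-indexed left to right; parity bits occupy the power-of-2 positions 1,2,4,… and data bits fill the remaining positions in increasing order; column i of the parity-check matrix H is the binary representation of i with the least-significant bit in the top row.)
Syndrome s = H · r^T (mod 2), r = 010001101111000:
  s[0] = (101010101010101)·(010001101111000) mod 2 = 0+0+0+0+0+0+1+0+1+0+1+0+0+0+0 mod 2 = 1
  s[1] = (011001100110011)·(010001101111000) mod 2 = 0+1+0+0+0+1+1+0+0+1+1+0+0+0+0 mod 2 = 1
  s[2] = (000111100001111)·(010001101111000) mod 2 = 0+0+0+0+0+1+1+0+0+0+0+1+0+0+0 mod 2 = 1
  s[3] = (000000011111111)·(010001101111000) mod 2 = 0+0+0+0+0+0+0+0+1+1+1+1+0+0+0 mod 2 = 0
Syndrome = 1110
Non-zero syndrome: error at position 7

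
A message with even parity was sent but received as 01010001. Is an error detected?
Sum of received bits: 0+1+0+1+0+0+0+1 = 3; 3 mod 2 = 1. Result is 1 ≠ 0 → error detected.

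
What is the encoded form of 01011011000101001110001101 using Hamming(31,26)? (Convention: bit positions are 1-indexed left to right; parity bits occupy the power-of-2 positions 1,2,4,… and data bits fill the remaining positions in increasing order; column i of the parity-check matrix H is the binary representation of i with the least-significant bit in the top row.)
Codeword c = d · G (mod 2), d = 01011011000101001110001101:
  c[0] = d·G[:,0] = (01011011000101001110001101)·(11011010101101010101010101) mod 2 = 0+1+0+1+1+0+1+0+0+0+0+1+0+1+0+0+0+1+0+0+0+0+0+1+0+1 mod 2 = 1
  c[1] = d·G[:,1] = (01011011000101001110001101)·(10110110011011001100110011) mod 2 = 0+0+0+1+0+0+1+0+0+0+0+0+0+1+0+0+1+1+0+0+0+0+0+0+0+1 mod 2 = 0
  c[2] = d·G[:,2] = (01011011000101001110001101)·(10000000000000000000000000) mod 2 = 0+0+0+0+0+0+0+0+0+0+0+0+0+0+0+0+0+0+0+0+0+0+0+0+0+0 mod 2 = 0
  c[3] = d·G[:,3] = (01011011000101001110001101)·(01110001111000111100001111) mod 2 = 0+1+0+1+0+0+0+1+0+0+0+0+0+0+0+0+1+1+0+0+0+0+1+1+0+1 mod 2 = 0
  c[4] = d·G[:,4] = (01011011000101001110001101)·(01000000000000000000000000) mod 2 = 0+1+0+0+0+0+0+0+0+0+0+0+0+0+0+0+0+0+0+0+0+0+0+0+0+0 mod 2 = 1
  c[5] = d·G[:,5] = (01011011000101001110001101)·(00100000000000000000000000) mod 2 = 0+0+0+0+0+0+0+0+0+0+0+0+0+0+0+0+0+0+0+0+0+0+0+0+0+0 mod 2 = 0
  c[6] = d·G[:,6] = (01011011000101001110001101)·(00010000000000000000000000) mod 2 = 0+0+0+1+0+0+0+0+0+0+0+0+0+0+0+0+0+0+0+0+0+0+0+0+0+0 mod 2 = 1
  c[7] = d·G[:,7] = (01011011000101001110001101)·(00001111111000000011111111) mod 2 = 0+0+0+0+1+0+1+1+0+0+0+0+0+0+0+0+0+0+1+0+0+0+1+1+0+1 mod 2 = 1
  c[8] = d·G[:,8] = (01011011000101001110001101)·(00001000000000000000000000) mod 2 = 0+0+0+0+1+0+0+0+0+0+0+0+0+0+0+0+0+0+0+0+0+0+0+0+0+0 mod 2 = 1
  c[9] = d·G[:,9] = (01011011000101001110001101)·(00000100000000000000000000) mod 2 = 0+0+0+0+0+0+0+0+0+0+0+0+0+0+0+0+0+0+0+0+0+0+0+0+0+0 mod 2 = 0
  c[10] = d·G[:,10] = (01011011000101001110001101)·(00000010000000000000000000) mod 2 = 0+0+0+0+0+0+1+0+0+0+0+0+0+0+0+0+0+0+0+0+0+0+0+0+0+0 mod 2 = 1
  c[11] = d·G[:,11] = (01011011000101001110001101)·(00000001000000000000000000) mod 2 = 0+0+0+0+0+0+0+1+0+0+0+0+0+0+0+0+0+0+0+0+0+0+0+0+0+0 mod 2 = 1
  c[12] = d·G[:,12] = (01011011000101001110001101)·(00000000100000000000000000) mod 2 = 0+0+0+0+0+0+0+0+0+0+0+0+0+0+0+0+0+0+0+0+0+0+0+0+0+0 mod 2 = 0
  c[13] = d·G[:,13] = (01011011000101001110001101)·(00000000010000000000000000) mod 2 = 0+0+0+0+0+0+0+0+0+0+0+0+0+0+0+0+0+0+0+0+0+0+0+0+0+0 mod 2 = 0
  c[14] = d·G[:,14] = (01011011000101001110001101)·(00000000001000000000000000) mod 2 = 0+0+0+0+0+0+0+0+0+0+0+0+0+0+0+0+0+0+0+0+0+0+0+0+0+0 mod 2 = 0
  c[15] = d·G[:,15] = (01011011000101001110001101)·(00000000000111111111111111) mod 2 = 0+0+0+0+0+0+0+0+0+0+0+1+0+1+0+0+1+1+1+0+0+0+1+1+0+1 mod 2 = 0
  c[16] = d·G[:,16] = (01011011000101001110001101)·(00000000000100000000000000) mod 2 = 0+0+0+0+0+0+0+0+0+0+0+1+0+0+0+0+0+0+0+0+0+0+0+0+0+0 mod 2 = 1
  c[17] = d·G[:,17] = (01011011000101001110001101)·(00000000000010000000000000) mod 2 = 0+0+0+0+0+0+0+0+0+0+0+0+0+0+0+0+0+0+0+0+0+0+0+0+0+0 mod 2 = 0
  c[18] = d·G[:,18] = (01011011000101001110001101)·(00000000000001000000000000) mod 2 = 0+0+0+0+0+0+0+0+0+0+0+0+0+1+0+0+0+0+0+0+0+0+0+0+0+0 mod 2 = 1
  c[19] = d·G[:,19] = (01011011000101001110001101)·(00000000000000100000000000) mod 2 = 0+0+0+0+0+0+0+0+0+0+0+0+0+0+0+0+0+0+0+0+0+0+0+0+0+0 mod 2 = 0
  c[20] = d·G[:,20] = (01011011000101001110001101)·(00000000000000010000000000) mod 2 = 0+0+0+0+0+0+0+0+0+0+0+0+0+0+0+0+0+0+0+0+0+0+0+0+0+0 mod 2 = 0
  c[21] = d·G[:,21] = (01011011000101001110001101)·(00000000000000001000000000) mod 2 = 0+0+0+0+0+0+0+0+0+0+0+0+0+0+0+0+1+0+0+0+0+0+0+0+0+0 mod 2 = 1
  c[22] = d·G[:,22] = (01011011000101001110001101)·(00000000000000000100000000) mod 2 = 0+0+0+0+0+0+0+0+0+0+0+0+0+0+0+0+0+1+0+0+0+0+0+0+0+0 mod 2 = 1
  c[23] = d·G[:,23] = (01011011000101001110001101)·(00000000000000000010000000) mod 2 = 0+0+0+0+0+0+0+0+0+0+0+0+0+0+0+0+0+0+1+0+0+0+0+0+0+0 mod 2 = 1
  c[24] = d·G[:,24] = (01011011000101001110001101)·(00000000000000000001000000) mod 2 = 0+0+0+0+0+0+0+0+0+0+0+0+0+0+0+0+0+0+0+0+0+0+0+0+0+0 mod 2 = 0
  c[25] = d·G[:,25] = (01011011000101001110001101)·(00000000000000000000100000) mod 2 = 0+0+0+0+0+0+0+0+0+0+0+0+0+0+0+0+0+0+0+0+0+0+0+0+0+0 mod 2 = 0
  c[26] = d·G[:,26] = (01011011000101001110001101)·(00000000000000000000010000) mod 2 = 0+0+0+0+0+0+0+0+0+0+0+0+0+0+0+0+0+0+0+0+0+0+0+0+0+0 mod 2 = 0
  c[27] = d·G[:,27] = (01011011000101001110001101)·(00000000000000000000001000) mod 2 = 0+0+0+0+0+0+0+0+0+0+0+0+0+0+0+0+0+0+0+0+0+0+1+0+0+0 mod 2 = 1
  c[28] = d·G[:,28] = (01011011000101001110001101)·(00000000000000000000000100) mod 2 = 0+0+0+0+0+0+0+0+0+0+0+0+0+0+0+0+0+0+0+0+0+0+0+1+0+0 mod 2 = 1
  c[29] = d·G[:,29] = (01011011000101001110001101)·(00000000000000000000000010) mod 2 = 0+0+0+0+0+0+0+0+0+0+0+0+0+0+0+0+0+0+0+0+0+0+0+0+0+0 mod 2 = 0
  c[30] = d·G[:,30] = (01011011000101001110001101)·(00000000000000000000000001) mod 2 = 0+0+0+0+0+0+0+0+0+0+0+0+0+0+0+0+0+0+0+0+0+0+0+0+0+1 mod 2 = 1
Codeword = 1000101110110000101001110001101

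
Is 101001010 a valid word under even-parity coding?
Sum of all bits: 1+0+1+0+0+1+0+1+0 = 4; 4 mod 2 = 0. Result is 0 → valid parity.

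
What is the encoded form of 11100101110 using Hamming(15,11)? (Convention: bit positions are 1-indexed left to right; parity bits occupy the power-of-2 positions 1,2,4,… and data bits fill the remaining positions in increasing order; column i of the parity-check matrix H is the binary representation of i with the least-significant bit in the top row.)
Codeword c = d · G (mod 2), d = 11100101110:
  c[0] = d·G[:,0] = (11100101110)·(11011010101) mod 2 = 1+1+0+0+0+0+0+0+1+0+0 mod 2 = 1
  c[1] = d·G[:,1] = (11100101110)·(10110110011) mod 2 = 1+0+1+0+0+1+0+0+0+1+0 mod 2 = 0
  c[2] = d·G[:,2] = (11100101110)·(10000000000) mod 2 = 1+0+0+0+0+0+0+0+0+0+0 mod 2 = 1
  c[3] = d·G[:,3] = (11100101110)·(01110001111) mod 2 = 0+1+1+0+0+0+0+1+1+1+0 mod 2 = 1
  c[4] = d·G[:,4] = (11100101110)·(01000000000) mod 2 = 0+1+0+0+0+0+0+0+0+0+0 mod 2 = 1
  c[5] = d·G[:,5] = (11100101110)·(00100000000) mod 2 = 0+0+1+0+0+0+0+0+0+0+0 mod 2 = 1
  c[6] = d·G[:,6] = (11100101110)·(00010000000) mod 2 = 0+0+0+0+0+0+0+0+0+0+0 mod 2 = 0
  c[7] = d·G[:,7] = (11100101110)·(00001111111) mod 2 = 0+0+0+0+0+1+0+1+1+1+0 mod 2 = 0
  c[8] = d·G[:,8] = (11100101110)·(00001000000) mod 2 = 0+0+0+0+0+0+0+0+0+0+0 mod 2 = 0
  c[9] = d·G[:,9] = (11100101110)·(00000100000) mod 2 = 0+0+0+0+0+1+0+0+0+0+0 mod 2 = 1
  c[10] = d·G[:,10] = (11100101110)·(00000010000) mod 2 = 0+0+0+0+0+0+0+0+0+0+0 mod 2 = 0
  c[11] = d·G[:,11] = (11100101110)·(00000001000) mod 2 = 0+0+0+0+0+0+0+1+0+0+0 mod 2 = 1
  c[12] = d·G[:,12] = (11100101110)·(00000000100) mod 2 = 0+0+0+0+0+0+0+0+1+0+0 mod 2 = 1
  c[13] = d·G[:,13] = (11100101110)·(00000000010) mod 2 = 0+0+0+0+0+0+0+0+0+1+0 mod 2 = 1
  c[14] = d·G[:,14] = (11100101110)·(00000000001) mod 2 = 0+0+0+0+0+0+0+0+0+0+0 mod 2 = 0
Codeword = 101111000101110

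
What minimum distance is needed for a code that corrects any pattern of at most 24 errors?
Correcting t errors requires d_min ≥ 2t + 1 = 2·24 + 1 = 49.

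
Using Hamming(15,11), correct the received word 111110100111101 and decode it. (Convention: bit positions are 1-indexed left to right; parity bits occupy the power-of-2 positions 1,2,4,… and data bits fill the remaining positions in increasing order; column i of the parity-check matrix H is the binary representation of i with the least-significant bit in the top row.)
Syndrome s = H · r^T (mod 2), r = 111110100111101:
  s[0] = (101010101010101)·(111110100111101) mod 2 = 1+0+1+0+1+0+1+0+0+0+1+0+1+0+1 mod 2 = 1
  s[1] = (011001100110011)·(111110100111101) mod 2 = 0+1+1+0+0+0+1+0+0+1+1+0+0+0+1 mod 2 = 0
  s[2] = (000111100001111)·(111110100111101) mod 2 = 0+0+0+1+1+0+1+0+0+0+0+1+1+0+1 mod 2 = 0
  s[3] = (000000011111111)·(111110100111101) mod 2 = 0+0+0+0+0+0+0+0+0+1+1+1+1+0+1 mod 2 = 1
Syndrome = 1001
Column 9 of H equals this syndrome → error at bit 9 (1-indexed).
Flip bit 9: 111110100111101 → 111110101111101
Extract data bits at positions {3,5,6,7,9,10,11,12,13,14,15}: 11011111101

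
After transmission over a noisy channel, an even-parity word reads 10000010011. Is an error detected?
Sum of received bits: 1+0+0+0+0+0+1+0+0+1+1 = 4; 4 mod 2 = 0. Result is 0 → no error detected.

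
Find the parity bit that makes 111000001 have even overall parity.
Sum of data bits: 1+1+1+0+0+0+0+0+1 = 4.
4 mod 2 = 0, so parity bit = 0.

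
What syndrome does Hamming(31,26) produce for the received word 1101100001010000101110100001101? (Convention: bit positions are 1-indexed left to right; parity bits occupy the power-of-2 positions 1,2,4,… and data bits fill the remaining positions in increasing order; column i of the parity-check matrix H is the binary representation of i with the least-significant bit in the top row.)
Syndrome s = H · r^T (mod 2), r = 1101100001010000101110100001101:
  s[0] = (1010101010101010101010101010101)·(1101100001010000101110100001101) mod 2 = 1+0+0+0+1+0+0+0+0+0+0+0+0+0+0+0+1+0+1+0+1+0+1+0+0+0+0+0+1+0+1 mod 2 = 0
  s[1] = (0110011001100110011001100110011)·(1101100001010000101110100001101) mod 2 = 0+1+0+0+0+0+0+0+0+1+0+0+0+0+0+0+0+0+1+0+0+0+1+0+0+0+0+0+0+0+1 mod 2 = 1
  s[2] = (0001111000011110000111100001111)·(1101100001010000101110100001101) mod 2 = 0+0+0+1+1+0+0+0+0+0+0+1+0+0+0+0+0+0+0+1+1+0+1+0+0+0+0+1+1+0+1 mod 2 = 1
  s[3] = (0000000111111110000000011111111)·(1101100001010000101110100001101) mod 2 = 0+0+0+0+0+0+0+0+0+1+0+1+0+0+0+0+0+0+0+0+0+0+0+0+0+0+0+1+1+0+1 mod 2 = 1
  s[4] = (0000000000000001111111111111111)·(1101100001010000101110100001101) mod 2 = 0+0+0+0+0+0+0+0+0+0+0+0+0+0+0+0+1+0+1+1+1+0+1+0+0+0+0+1+1+0+1 mod 2 = 0
Syndrome = 01110
Non-zero syndrome: error at position 14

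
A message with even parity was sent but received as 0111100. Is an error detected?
Sum of received bits: 0+1+1+1+1+0+0 = 4; 4 mod 2 = 0. Result is 0 → no error detected.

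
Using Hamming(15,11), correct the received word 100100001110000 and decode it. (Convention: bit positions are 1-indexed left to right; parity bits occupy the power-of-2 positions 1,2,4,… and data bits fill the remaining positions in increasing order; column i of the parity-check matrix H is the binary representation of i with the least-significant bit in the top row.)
Syndrome s = H · r^T (mod 2), r = 100100001110000:
  s[0] = (101010101010101)·(100100001110000) mod 2 = 1+0+0+0+0+0+0+0+1+0+1+0+0+0+0 mod 2 = 1
  s[1] = (011001100110011)·(100100001110000) mod 2 = 0+0+0+0+0+0+0+0+0+1+1+0+0+0+0 mod 2 = 0
  s[2] = (000111100001111)·(100100001110000) mod 2 = 0+0+0+1+0+0+0+0+0+0+0+0+0+0+0 mod 2 = 1
  s[3] = (000000011111111)·(100100001110000) mod 2 = 0+0+0+0+0+0+0+0+1+1+1+0+0+0+0 mod 2 = 1
Syndrome = 1011
Column 13 of H equals this syndrome → error at bit 13 (1-indexed).
Flip bit 13: 100100001110000 → 100100001110100
Extract data bits at positions {3,5,6,7,9,10,11,12,13,14,15}: 00001110100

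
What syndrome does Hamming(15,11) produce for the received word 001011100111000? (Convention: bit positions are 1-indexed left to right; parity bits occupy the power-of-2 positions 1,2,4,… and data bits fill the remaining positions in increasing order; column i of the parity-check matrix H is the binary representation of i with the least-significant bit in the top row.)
Syndrome s = H · r^T (mod 2), r = 001011100111000:
  s[0] = (101010101010101)·(001011100111000) mod 2 = 0+0+1+0+1+0+1+0+0+0+1+0+0+0+0 mod 2 = 0
  s[1] = (011001100110011)·(001011100111000) mod 2 = 0+0+1+0+0+1+1+0+0+1+1+0+0+0+0 mod 2 = 1
  s[2] = (000111100001111)·(001011100111000) mod 2 = 0+0+0+0+1+1+1+0+0+0+0+1+0+0+0 mod 2 = 0
  s[3] = (000000011111111)·(001011100111000) mod 2 = 0+0+0+0+0+0+0+0+0+1+1+1+0+0+0 mod 2 = 1
Syndrome = 0101
Non-zero syndrome: error at position 10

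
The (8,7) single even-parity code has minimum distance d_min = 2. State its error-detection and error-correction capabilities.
Detection only: up to d_min − 1 = 1 errors.
Correction: up to ⌊(d_min − 1)/2⌋ = ⌊1/2⌋ = 0 errors.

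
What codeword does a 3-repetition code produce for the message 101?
Repeat each bit 3× and concatenate:
1→111  0→000  1→111
Codeword = 111000111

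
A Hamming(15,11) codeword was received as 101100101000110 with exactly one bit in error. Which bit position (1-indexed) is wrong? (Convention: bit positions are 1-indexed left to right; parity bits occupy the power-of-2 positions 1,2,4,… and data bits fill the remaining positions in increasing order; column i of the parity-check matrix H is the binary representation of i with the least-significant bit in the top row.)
Syndrome s = H · r^T (mod 2), r = 101100101000110:
  s[0] = (101010101010101)·(101100101000110) mod 2 = 1+0+1+0+0+0+1+0+1+0+0+0+1+0+0 mod 2 = 1
  s[1] = (011001100110011)·(101100101000110) mod 2 = 0+0+1+0+0+0+1+0+0+0+0+0+0+1+0 mod 2 = 1
  s[2] = (000111100001111)·(101100101000110) mod 2 = 0+0+0+1+0+0+1+0+0+0+0+0+1+1+0 mod 2 = 0
  s[3] = (000000011111111)·(101100101000110) mod 2 = 0+0+0+0+0+0+0+0+1+0+0+0+1+1+0 mod 2 = 1
Syndrome = 1101
Column i of H is the binary representation of i, so the syndrome is the binary index of the flipped bit.
Read s = 1101 with s[0] as LSB: 1·2^0 + 1·2^1 + 0·2^2 + 1·2^3 = 11.
Error is at bit position 11.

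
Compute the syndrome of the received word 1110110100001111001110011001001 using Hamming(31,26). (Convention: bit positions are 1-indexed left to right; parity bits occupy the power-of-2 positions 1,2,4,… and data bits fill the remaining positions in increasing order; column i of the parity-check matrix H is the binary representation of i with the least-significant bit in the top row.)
Syndrome s = H · r^T (mod 2), r = 1110110100001111001110011001001:
  s[0] = (1010101010101010101010101010101)·(1110110100001111001110011001001) mod 2 = 1+0+1+0+1+0+0+0+0+0+0+0+1+0+1+0+0+0+1+0+1+0+0+0+1+0+0+0+0+0+1 mod 2 = 1
  s[1] = (0110011001100110011001100110011)·(1110110100001111001110011001001) mod 2 = 0+1+1+0+0+1+0+0+0+0+0+0+0+1+1+0+0+0+1+0+0+0+0+0+0+0+0+0+0+0+1 mod 2 = 1
  s[2] = (0001111000011110000111100001111)·(1110110100001111001110011001001) mod 2 = 0+0+0+0+1+1+0+0+0+0+0+0+1+1+1+0+0+0+0+1+1+0+0+0+0+0+0+1+0+0+1 mod 2 = 1
  s[3] = (0000000111111110000000011111111)·(1110110100001111001110011001001) mod 2 = 0+0+0+0+0+0+0+1+0+0+0+0+1+1+1+0+0+0+0+0+0+0+0+1+1+0+0+1+0+0+1 mod 2 = 0
  s[4] = (0000000000000001111111111111111)·(1110110100001111001110011001001) mod 2 = 0+0+0+0+0+0+0+0+0+0+0+0+0+0+0+1+0+0+1+1+1+0+0+1+1+0+0+1+0+0+1 mod 2 = 0
Syndrome = 11100
Non-zero syndrome: error at position 7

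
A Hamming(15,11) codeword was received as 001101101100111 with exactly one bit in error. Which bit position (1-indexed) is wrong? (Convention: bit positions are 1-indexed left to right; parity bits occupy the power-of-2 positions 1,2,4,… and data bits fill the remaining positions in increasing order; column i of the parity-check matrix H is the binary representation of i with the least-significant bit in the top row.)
Syndrome s = H · r^T (mod 2), r = 001101101100111:
  s[0] = (101010101010101)·(001101101100111) mod 2 = 0+0+1+0+0+0+1+0+1+0+0+0+1+0+1 mod 2 = 1
  s[1] = (011001100110011)·(001101101100111) mod 2 = 0+0+1+0+0+1+1+0+0+1+0+0+0+1+1 mod 2 = 0
  s[2] = (000111100001111)·(001101101100111) mod 2 = 0+0+0+1+0+1+1+0+0+0+0+0+1+1+1 mod 2 = 0
  s[3] = (000000011111111)·(001101101100111) mod 2 = 0+0+0+0+0+0+0+0+1+1+0+0+1+1+1 mod 2 = 1
Syndrome = 1001
Column i of H is the binary representation of i, so the syndrome is the binary index of the flipped bit.
Read s = 1001 with s[0] as LSB: 1·2^0 + 0·2^1 + 0·2^2 + 1·2^3 = 9.
Error is at bit position 9.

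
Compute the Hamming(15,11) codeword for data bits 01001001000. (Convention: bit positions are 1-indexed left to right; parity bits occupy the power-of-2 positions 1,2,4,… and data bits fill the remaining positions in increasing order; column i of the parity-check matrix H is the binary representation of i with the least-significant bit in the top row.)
Codeword c = d · G (mod 2), d = 01001001000:
  c[0] = d·G[:,0] = (01001001000)·(11011010101) mod 2 = 0+1+0+0+1+0+0+0+0+0+0 mod 2 = 0
  c[1] = d·G[:,1] = (01001001000)·(10110110011) mod 2 = 0+0+0+0+0+0+0+0+0+0+0 mod 2 = 0
  c[2] = d·G[:,2] = (01001001000)·(10000000000) mod 2 = 0+0+0+0+0+0+0+0+0+0+0 mod 2 = 0
  c[3] = d·G[:,3] = (01001001000)·(01110001111) mod 2 = 0+1+0+0+0+0+0+1+0+0+0 mod 2 = 0
  c[4] = d·G[:,4] = (01001001000)·(01000000000) mod 2 = 0+1+0+0+0+0+0+0+0+0+0 mod 2 = 1
  c[5] = d·G[:,5] = (01001001000)·(00100000000) mod 2 = 0+0+0+0+0+0+0+0+0+0+0 mod 2 = 0
  c[6] = d·G[:,6] = (01001001000)·(00010000000) mod 2 = 0+0+0+0+0+0+0+0+0+0+0 mod 2 = 0
  c[7] = d·G[:,7] = (01001001000)·(00001111111) mod 2 = 0+0+0+0+1+0+0+1+0+0+0 mod 2 = 0
  c[8] = d·G[:,8] = (01001001000)·(00001000000) mod 2 = 0+0+0+0+1+0+0+0+0+0+0 mod 2 = 1
  c[9] = d·G[:,9] = (01001001000)·(00000100000) mod 2 = 0+0+0+0+0+0+0+0+0+0+0 mod 2 = 0
  c[10] = d·G[:,10] = (01001001000)·(00000010000) mod 2 = 0+0+0+0+0+0+0+0+0+0+0 mod 2 = 0
  c[11] = d·G[:,11] = (01001001000)·(00000001000) mod 2 = 0+0+0+0+0+0+0+1+0+0+0 mod 2 = 1
  c[12] = d·G[:,12] = (01001001000)·(00000000100) mod 2 = 0+0+0+0+0+0+0+0+0+0+0 mod 2 = 0
  c[13] = d·G[:,13] = (01001001000)·(00000000010) mod 2 = 0+0+0+0+0+0+0+0+0+0+0 mod 2 = 0
  c[14] = d·G[:,14] = (01001001000)·(00000000001) mod 2 = 0+0+0+0+0+0+0+0+0+0+0 mod 2 = 0
Codeword = 000010001001000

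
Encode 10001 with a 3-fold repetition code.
Repeat each bit 3× and concatenate:
1→111  0→000  0→000  0→000  1→111
Codeword = 111000000000111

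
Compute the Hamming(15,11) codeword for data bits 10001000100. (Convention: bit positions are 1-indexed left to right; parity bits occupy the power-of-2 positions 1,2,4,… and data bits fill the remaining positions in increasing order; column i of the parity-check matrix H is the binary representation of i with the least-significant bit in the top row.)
Codeword c = d · G (mod 2), d = 10001000100:
  c[0] = d·G[:,0] = (10001000100)·(11011010101) mod 2 = 1+0+0+0+1+0+0+0+1+0+0 mod 2 = 1
  c[1] = d·G[:,1] = (10001000100)·(10110110011) mod 2 = 1+0+0+0+0+0+0+0+0+0+0 mod 2 = 1
  c[2] = d·G[:,2] = (10001000100)·(10000000000) mod 2 = 1+0+0+0+0+0+0+0+0+0+0 mod 2 = 1
  c[3] = d·G[:,3] = (10001000100)·(01110001111) mod 2 = 0+0+0+0+0+0+0+0+1+0+0 mod 2 = 1
  c[4] = d·G[:,4] = (10001000100)·(01000000000) mod 2 = 0+0+0+0+0+0+0+0+0+0+0 mod 2 = 0
  c[5] = d·G[:,5] = (10001000100)·(00100000000) mod 2 = 0+0+0+0+0+0+0+0+0+0+0 mod 2 = 0
  c[6] = d·G[:,6] = (10001000100)·(00010000000) mod 2 = 0+0+0+0+0+0+0+0+0+0+0 mod 2 = 0
  c[7] = d·G[:,7] = (10001000100)·(00001111111) mod 2 = 0+0+0+0+1+0+0+0+1+0+0 mod 2 = 0
  c[8] = d·G[:,8] = (10001000100)·(00001000000) mod 2 = 0+0+0+0+1+0+0+0+0+0+0 mod 2 = 1
  c[9] = d·G[:,9] = (10001000100)·(00000100000) mod 2 = 0+0+0+0+0+0+0+0+0+0+0 mod 2 = 0
  c[10] = d·G[:,10] = (10001000100)·(00000010000) mod 2 = 0+0+0+0+0+0+0+0+0+0+0 mod 2 = 0
  c[11] = d·G[:,11] = (10001000100)·(00000001000) mod 2 = 0+0+0+0+0+0+0+0+0+0+0 mod 2 = 0
  c[12] = d·G[:,12] = (10001000100)·(00000000100) mod 2 = 0+0+0+0+0+0+0+0+1+0+0 mod 2 = 1
  c[13] = d·G[:,13] = (10001000100)·(00000000010) mod 2 = 0+0+0+0+0+0+0+0+0+0+0 mod 2 = 0
  c[14] = d·G[:,14] = (10001000100)·(00000000001) mod 2 = 0+0+0+0+0+0+0+0+0+0+0 mod 2 = 0
Codeword = 111100001000100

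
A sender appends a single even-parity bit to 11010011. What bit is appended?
Sum of data bits: 1+1+0+1+0+0+1+1 = 5.
5 mod 2 = 1, so parity bit = 1.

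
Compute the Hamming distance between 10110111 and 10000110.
XOR = 00110001, count of 1s = 3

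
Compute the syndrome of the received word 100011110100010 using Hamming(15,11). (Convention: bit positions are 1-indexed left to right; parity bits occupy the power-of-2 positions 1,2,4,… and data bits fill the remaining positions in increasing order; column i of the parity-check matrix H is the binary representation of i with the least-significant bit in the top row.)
Syndrome s = H · r^T (mod 2), r = 100011110100010:
  s[0] = (101010101010101)·(100011110100010) mod 2 = 1+0+0+0+1+0+1+0+0+0+0+0+0+0+0 mod 2 = 1
  s[1] = (011001100110011)·(100011110100010) mod 2 = 0+0+0+0+0+1+1+0+0+1+0+0+0+1+0 mod 2 = 0
  s[2] = (000111100001111)·(100011110100010) mod 2 = 0+0+0+0+1+1+1+0+0+0+0+0+0+1+0 mod 2 = 0
  s[3] = (000000011111111)·(100011110100010) mod 2 = 0+0+0+0+0+0+0+1+0+1+0+0+0+1+0 mod 2 = 1
Syndrome = 1001
Non-zero syndrome: error at position 9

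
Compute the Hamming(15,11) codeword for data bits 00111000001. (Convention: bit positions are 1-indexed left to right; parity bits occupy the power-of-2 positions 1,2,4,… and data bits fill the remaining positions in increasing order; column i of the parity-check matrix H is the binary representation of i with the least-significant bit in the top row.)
Codeword c = d · G (mod 2), d = 00111000001:
  c[0] = d·G[:,0] = (00111000001)·(11011010101) mod 2 = 0+0+0+1+1+0+0+0+0+0+1 mod 2 = 1
  c[1] = d·G[:,1] = (00111000001)·(10110110011) mod 2 = 0+0+1+1+0+0+0+0+0+0+1 mod 2 = 1
  c[2] = d·G[:,2] = (00111000001)·(10000000000) mod 2 = 0+0+0+0+0+0+0+0+0+0+0 mod 2 = 0
  c[3] = d·G[:,3] = (00111000001)·(01110001111) mod 2 = 0+0+1+1+0+0+0+0+0+0+1 mod 2 = 1
  c[4] = d·G[:,4] = (00111000001)·(01000000000) mod 2 = 0+0+0+0+0+0+0+0+0+0+0 mod 2 = 0
  c[5] = d·G[:,5] = (00111000001)·(00100000000) mod 2 = 0+0+1+0+0+0+0+0+0+0+0 mod 2 = 1
  c[6] = d·G[:,6] = (00111000001)·(00010000000) mod 2 = 0+0+0+1+0+0+0+0+0+0+0 mod 2 = 1
  c[7] = d·G[:,7] = (00111000001)·(00001111111) mod 2 = 0+0+0+0+1+0+0+0+0+0+1 mod 2 = 0
  c[8] = d·G[:,8] = (00111000001)·(00001000000) mod 2 = 0+0+0+0+1+0+0+0+0+0+0 mod 2 = 1
  c[9] = d·G[:,9] = (00111000001)·(00000100000) mod 2 = 0+0+0+0+0+0+0+0+0+0+0 mod 2 = 0
  c[10] = d·G[:,10] = (00111000001)·(00000010000) mod 2 = 0+0+0+0+0+0+0+0+0+0+0 mod 2 = 0
  c[11] = d·G[:,11] = (00111000001)·(00000001000) mod 2 = 0+0+0+0+0+0+0+0+0+0+0 mod 2 = 0
  c[12] = d·G[:,12] = (00111000001)·(00000000100) mod 2 = 0+0+0+0+0+0+0+0+0+0+0 mod 2 = 0
  c[13] = d·G[:,13] = (00111000001)·(00000000010) mod 2 = 0+0+0+0+0+0+0+0+0+0+0 mod 2 = 0
  c[14] = d·G[:,14] = (00111000001)·(00000000001) mod 2 = 0+0+0+0+0+0+0+0+0+0+1 mod 2 = 1
Codeword = 110101101000001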